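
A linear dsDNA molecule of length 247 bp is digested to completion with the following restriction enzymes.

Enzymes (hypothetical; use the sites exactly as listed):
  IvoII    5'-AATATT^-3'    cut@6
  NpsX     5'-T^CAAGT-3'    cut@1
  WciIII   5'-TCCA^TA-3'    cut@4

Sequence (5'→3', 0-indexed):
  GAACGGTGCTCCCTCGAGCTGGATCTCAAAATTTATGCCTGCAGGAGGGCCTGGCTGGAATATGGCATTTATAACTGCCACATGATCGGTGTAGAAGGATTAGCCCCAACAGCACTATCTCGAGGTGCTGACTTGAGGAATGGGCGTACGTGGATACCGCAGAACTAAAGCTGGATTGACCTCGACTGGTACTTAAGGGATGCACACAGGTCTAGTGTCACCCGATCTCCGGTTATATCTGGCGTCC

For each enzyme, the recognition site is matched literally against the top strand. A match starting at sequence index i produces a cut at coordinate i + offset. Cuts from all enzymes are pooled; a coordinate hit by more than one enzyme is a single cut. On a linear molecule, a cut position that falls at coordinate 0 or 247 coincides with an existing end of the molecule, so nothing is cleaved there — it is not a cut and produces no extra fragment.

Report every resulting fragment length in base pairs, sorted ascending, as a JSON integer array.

Per-enzyme occurrences:
  IvoII (AATATT, off=6): no sites
  NpsX (TCAAGT, off=1): no sites
  WciIII (TCCATA, off=4): no sites

Pooled cuts: ∅

Fragments:
  no cuts → one linear fragment of 247 bp

[247]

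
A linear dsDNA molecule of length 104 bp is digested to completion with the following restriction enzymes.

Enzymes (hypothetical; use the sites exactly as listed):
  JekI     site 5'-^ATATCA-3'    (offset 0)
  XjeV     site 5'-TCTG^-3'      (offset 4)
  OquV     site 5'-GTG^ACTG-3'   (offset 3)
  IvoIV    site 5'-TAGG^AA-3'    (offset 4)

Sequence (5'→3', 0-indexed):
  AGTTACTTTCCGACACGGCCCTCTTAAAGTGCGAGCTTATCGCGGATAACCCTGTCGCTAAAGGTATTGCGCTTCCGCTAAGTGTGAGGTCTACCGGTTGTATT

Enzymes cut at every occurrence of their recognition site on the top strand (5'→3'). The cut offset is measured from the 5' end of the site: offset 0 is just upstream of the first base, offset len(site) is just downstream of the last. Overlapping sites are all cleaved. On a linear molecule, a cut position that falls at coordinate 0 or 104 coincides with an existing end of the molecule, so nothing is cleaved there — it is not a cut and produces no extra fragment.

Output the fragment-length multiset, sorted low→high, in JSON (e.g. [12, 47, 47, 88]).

Per-enzyme occurrences:
  JekI (ATATCA, off=0): no sites
  XjeV (TCTG, off=4): no sites
  OquV (GTGACTG, off=3): no sites
  IvoIV (TAGGAA, off=4): no sites

Pooled cuts: ∅

Fragment lengths:
  no cuts → one linear fragment of 104 bp

[104]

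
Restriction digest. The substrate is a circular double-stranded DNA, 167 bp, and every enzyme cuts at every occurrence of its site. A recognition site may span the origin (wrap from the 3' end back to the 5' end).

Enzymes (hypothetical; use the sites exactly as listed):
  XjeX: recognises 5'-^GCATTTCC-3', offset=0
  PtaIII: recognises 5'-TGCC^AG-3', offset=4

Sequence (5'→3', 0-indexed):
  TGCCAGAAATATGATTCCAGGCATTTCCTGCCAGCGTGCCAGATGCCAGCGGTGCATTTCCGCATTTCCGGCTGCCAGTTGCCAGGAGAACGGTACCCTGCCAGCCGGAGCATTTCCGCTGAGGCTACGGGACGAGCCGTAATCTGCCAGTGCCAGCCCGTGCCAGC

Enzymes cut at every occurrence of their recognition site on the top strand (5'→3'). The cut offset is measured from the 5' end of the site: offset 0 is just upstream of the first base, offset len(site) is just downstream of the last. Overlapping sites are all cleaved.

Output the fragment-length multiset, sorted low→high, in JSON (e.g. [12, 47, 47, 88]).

Site scan:
  XjeX (GCATTTCC, off=0): starts [20, 53, 61, 109] → cuts [20, 53, 61, 109]
  PtaIII (TGCCAG, off=4): starts [0, 28, 36, 43, 72, 79, 98, 144, 150, 160] → cuts [4, 32, 40, 47, 76, 83, 102, 148, 154, 164]

All cut coordinates (distinct, sorted): [4, 20, 32, 40, 47, 53, 61, 76, 83, 102, 109, 148, 154, 164]

Fragment lengths:
  4→20: 16 bp
  20→32: 12 bp
  32→40: 8 bp
  40→47: 7 bp
  47→53: 6 bp
  53→61: 8 bp
  61→76: 15 bp
  76→83: 7 bp
  83→102: 19 bp
  102→109: 7 bp
  109→148: 39 bp
  148→154: 6 bp
  154→164: 10 bp
  164→4 (wrap): 167-164+4 = 7 bp

[6,6,7,7,7,7,8,8,10,12,15,16,19,39]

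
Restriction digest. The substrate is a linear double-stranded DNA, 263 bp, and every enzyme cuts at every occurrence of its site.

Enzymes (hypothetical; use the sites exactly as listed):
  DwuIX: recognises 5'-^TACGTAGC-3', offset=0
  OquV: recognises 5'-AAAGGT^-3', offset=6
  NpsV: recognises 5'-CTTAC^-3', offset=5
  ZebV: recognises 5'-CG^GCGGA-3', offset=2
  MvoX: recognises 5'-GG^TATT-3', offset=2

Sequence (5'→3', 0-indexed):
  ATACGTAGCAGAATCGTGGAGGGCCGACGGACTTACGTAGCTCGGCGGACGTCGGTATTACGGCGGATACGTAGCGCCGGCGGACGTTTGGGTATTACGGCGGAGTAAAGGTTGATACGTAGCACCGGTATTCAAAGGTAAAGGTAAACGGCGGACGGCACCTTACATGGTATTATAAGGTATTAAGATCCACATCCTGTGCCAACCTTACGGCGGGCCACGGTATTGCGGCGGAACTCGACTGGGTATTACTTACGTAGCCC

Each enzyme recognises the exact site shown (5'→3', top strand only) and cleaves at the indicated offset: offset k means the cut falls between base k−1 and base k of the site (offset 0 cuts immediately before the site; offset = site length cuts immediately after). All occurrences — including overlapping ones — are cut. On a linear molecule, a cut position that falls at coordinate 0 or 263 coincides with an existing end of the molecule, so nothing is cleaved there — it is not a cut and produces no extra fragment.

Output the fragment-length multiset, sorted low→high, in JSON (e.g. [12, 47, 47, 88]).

Per-enzyme occurrences:
  DwuIX TACGTAGC/0: at [1, 33, 67, 115, 253] ⇒ [1, 33, 67, 115, 253]
  OquV AAAGGT/6: at [106, 133, 139] ⇒ [112, 139, 145]
  NpsV CTTAC/5: at [31, 161, 206, 251] ⇒ [36, 166, 211, 256]
  ZebV CGGCGGA/2: at [42, 60, 77, 97, 148, 228] ⇒ [44, 62, 79, 99, 150, 230]
  MvoX GGTATT/2: at [53, 90, 126, 168, 178, 221, 244] ⇒ [55, 92, 128, 170, 180, 223, 246]

Pooled cuts: [1, 33, 36, 44, 55, 62, 67, 79, 92, 99, 112, 115, 128, 139, 145, 150, 166, 170, 180, 211, 223, 230, 246, 253, 256]

Fragment lengths:
  [0,1): 1 bp
  [1,33): 32 bp
  [33,36): 3 bp
  [36,44): 8 bp
  [44,55): 11 bp
  [55,62): 7 bp
  [62,67): 5 bp
  [67,79): 12 bp
  [79,92): 13 bp
  [92,99): 7 bp
  [99,112): 13 bp
  [112,115): 3 bp
  [115,128): 13 bp
  [128,139): 11 bp
  [139,145): 6 bp
  [145,150): 5 bp
  [150,166): 16 bp
  [166,170): 4 bp
  [170,180): 10 bp
  [180,211): 31 bp
  [211,223): 12 bp
  [223,230): 7 bp
  [230,246): 16 bp
  [246,253): 7 bp
  [253,256): 3 bp
  [256,263): 7 bp

[1,3,3,3,4,5,5,6,7,7,7,7,7,8,10,11,11,12,12,13,13,13,16,16,31,32]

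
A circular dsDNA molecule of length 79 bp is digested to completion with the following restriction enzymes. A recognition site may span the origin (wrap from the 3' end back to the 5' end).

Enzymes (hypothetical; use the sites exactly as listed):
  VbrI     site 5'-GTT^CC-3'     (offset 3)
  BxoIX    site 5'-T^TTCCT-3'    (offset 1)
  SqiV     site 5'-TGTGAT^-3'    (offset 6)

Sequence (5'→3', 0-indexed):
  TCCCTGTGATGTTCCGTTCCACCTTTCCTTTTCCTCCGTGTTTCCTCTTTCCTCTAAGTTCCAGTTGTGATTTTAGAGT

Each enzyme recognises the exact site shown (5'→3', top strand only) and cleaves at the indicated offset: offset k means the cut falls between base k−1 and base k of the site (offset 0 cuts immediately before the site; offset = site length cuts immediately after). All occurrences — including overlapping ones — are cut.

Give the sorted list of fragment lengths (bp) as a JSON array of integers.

[3,5,6,6,7,9,9,11,11,12]

Per-enzyme occurrences:
  VbrI GTTCC/3: at [10, 15, 57, 77] ⇒ [1, 13, 18, 60]
  BxoIX TTTCCT/1: at [23, 29, 40, 47] ⇒ [24, 30, 41, 48]
  SqiV TGTGAT/6: at [4, 65] ⇒ [10, 71]

Pooled cuts: [1, 10, 13, 18, 24, 30, 41, 48, 60, 71]

Fragments:
  1→10: 9 bp
  10→13: 3 bp
  13→18: 5 bp
  18→24: 6 bp
  24→30: 6 bp
  30→41: 11 bp
  41→48: 7 bp
  48→60: 12 bp
  60→71: 11 bp
  71→1 (wrap): 79-71+1 = 9 bp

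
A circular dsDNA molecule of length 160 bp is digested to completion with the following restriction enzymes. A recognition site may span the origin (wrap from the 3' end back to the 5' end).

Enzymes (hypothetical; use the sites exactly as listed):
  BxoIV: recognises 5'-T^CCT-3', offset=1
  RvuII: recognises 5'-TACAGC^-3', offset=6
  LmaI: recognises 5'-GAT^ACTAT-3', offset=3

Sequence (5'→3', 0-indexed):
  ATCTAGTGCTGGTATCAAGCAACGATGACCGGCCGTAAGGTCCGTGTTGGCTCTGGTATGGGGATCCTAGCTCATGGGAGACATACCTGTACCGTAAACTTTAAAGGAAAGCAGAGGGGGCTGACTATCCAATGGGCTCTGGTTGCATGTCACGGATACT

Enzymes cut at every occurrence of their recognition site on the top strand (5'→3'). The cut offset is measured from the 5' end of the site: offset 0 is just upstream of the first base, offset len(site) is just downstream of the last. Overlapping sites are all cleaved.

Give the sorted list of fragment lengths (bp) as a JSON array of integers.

[68,92]

Per-enzyme occurrences:
  BxoIV (TCCT, off=1): starts [64] → cuts [65]
  RvuII (TACAGC, off=6): no sites
  LmaI (GATACTAT, off=3): starts [154] → cuts [157]

All cut coordinates (distinct, sorted): [65, 157]

Fragments:
  65→157: 92 bp
  157→65 (wrap): 160-157+65 = 68 bp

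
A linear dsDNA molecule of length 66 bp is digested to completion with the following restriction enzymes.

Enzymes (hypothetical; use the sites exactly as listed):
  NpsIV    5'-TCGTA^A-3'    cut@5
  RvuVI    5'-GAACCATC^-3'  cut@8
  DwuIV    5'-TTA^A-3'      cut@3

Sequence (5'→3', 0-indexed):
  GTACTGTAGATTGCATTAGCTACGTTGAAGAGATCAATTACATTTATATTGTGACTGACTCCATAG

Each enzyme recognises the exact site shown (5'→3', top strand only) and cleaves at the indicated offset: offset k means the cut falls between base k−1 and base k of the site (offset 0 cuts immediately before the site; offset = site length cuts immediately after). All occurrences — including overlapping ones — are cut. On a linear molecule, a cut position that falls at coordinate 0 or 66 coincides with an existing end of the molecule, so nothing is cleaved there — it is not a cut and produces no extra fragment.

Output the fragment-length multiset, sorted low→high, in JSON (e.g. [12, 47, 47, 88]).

Site scan:
  NpsIV (TCGTAA, off=5): no sites
  RvuVI (GAACCATC, off=8): no sites
  DwuIV (TTAA, off=3): no sites

Pooled cuts: ∅

Fragments:
  no cuts → one linear fragment of 66 bp

[66]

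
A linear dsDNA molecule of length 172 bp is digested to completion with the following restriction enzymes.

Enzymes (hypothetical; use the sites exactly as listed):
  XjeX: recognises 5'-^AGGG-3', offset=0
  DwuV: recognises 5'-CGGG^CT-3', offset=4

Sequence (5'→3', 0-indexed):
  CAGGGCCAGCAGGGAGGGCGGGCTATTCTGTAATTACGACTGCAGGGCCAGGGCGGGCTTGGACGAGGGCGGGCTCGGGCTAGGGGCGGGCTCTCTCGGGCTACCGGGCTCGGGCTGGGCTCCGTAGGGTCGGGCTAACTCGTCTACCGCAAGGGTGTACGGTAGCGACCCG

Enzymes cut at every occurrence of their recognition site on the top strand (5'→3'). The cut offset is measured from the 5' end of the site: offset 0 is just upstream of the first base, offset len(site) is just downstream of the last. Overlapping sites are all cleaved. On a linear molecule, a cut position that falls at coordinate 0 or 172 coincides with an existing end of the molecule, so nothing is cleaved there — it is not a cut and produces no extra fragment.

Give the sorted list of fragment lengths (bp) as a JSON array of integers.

[1,2,4,6,6,6,8,8,8,8,8,9,9,9,10,11,17,21,21]

Scan for sites:
  XjeX (AGGG, off=0): starts [1, 10, 14, 43, 49, 65, 81, 125, 151] → cuts [1, 10, 14, 43, 49, 65, 81, 125, 151]
  DwuV (CGGGCT, off=4): starts [18, 53, 69, 75, 86, 96, 104, 110, 130] → cuts [22, 57, 73, 79, 90, 100, 108, 114, 134]

Pooled cuts: [1, 10, 14, 22, 43, 49, 57, 65, 73, 79, 81, 90, 100, 108, 114, 125, 134, 151]

Fragments:
  [0,1): 1 bp
  [1,10): 9 bp
  [10,14): 4 bp
  [14,22): 8 bp
  [22,43): 21 bp
  [43,49): 6 bp
  [49,57): 8 bp
  [57,65): 8 bp
  [65,73): 8 bp
  [73,79): 6 bp
  [79,81): 2 bp
  [81,90): 9 bp
  [90,100): 10 bp
  [100,108): 8 bp
  [108,114): 6 bp
  [114,125): 11 bp
  [125,134): 9 bp
  [134,151): 17 bp
  [151,172): 21 bp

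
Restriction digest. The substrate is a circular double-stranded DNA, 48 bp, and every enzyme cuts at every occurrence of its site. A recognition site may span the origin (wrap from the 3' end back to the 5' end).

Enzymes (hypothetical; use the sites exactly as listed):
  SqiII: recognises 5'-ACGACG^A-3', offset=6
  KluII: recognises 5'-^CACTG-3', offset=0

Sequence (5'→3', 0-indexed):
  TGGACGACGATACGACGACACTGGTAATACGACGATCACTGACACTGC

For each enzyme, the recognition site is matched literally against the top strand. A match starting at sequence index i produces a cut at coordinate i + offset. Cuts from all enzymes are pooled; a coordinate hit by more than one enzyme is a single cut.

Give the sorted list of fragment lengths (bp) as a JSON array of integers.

[1,2,6,8,15,16]

Per-enzyme occurrences:
  SqiII ACGACGA/6: at [3, 11, 28] ⇒ [9, 17, 34]
  KluII CACTG/0: at [18, 36, 42] ⇒ [18, 36, 42]

Pooled cuts: [9, 17, 18, 34, 36, 42]

Fragment lengths:
  9→17: 8 bp
  17→18: 1 bp
  18→34: 16 bp
  34→36: 2 bp
  36→42: 6 bp
  42→9 (wrap): 48-42+9 = 15 bp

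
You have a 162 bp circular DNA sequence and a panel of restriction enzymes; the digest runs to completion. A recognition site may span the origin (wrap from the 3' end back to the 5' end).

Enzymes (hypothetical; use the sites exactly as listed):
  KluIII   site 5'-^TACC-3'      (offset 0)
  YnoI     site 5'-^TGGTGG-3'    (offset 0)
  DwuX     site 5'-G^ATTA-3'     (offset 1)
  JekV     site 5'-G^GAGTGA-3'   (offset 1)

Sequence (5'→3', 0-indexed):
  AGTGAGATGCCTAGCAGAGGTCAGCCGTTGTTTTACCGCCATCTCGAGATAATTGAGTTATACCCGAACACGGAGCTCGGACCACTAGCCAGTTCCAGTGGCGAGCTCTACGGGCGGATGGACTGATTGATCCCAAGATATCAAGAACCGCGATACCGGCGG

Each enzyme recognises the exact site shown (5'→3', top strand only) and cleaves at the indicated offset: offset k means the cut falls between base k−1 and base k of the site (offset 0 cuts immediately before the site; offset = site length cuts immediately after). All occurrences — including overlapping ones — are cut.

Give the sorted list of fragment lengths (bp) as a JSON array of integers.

[8,27,34,93]

Per-enzyme occurrences:
  KluIII (TACC, off=0): starts [33, 60, 153] → cuts [33, 60, 153]
  YnoI (TGGTGG, off=0): no sites
  DwuX (GATTA, off=1): no sites
  JekV (GGAGTGA, off=1): starts [160] → cuts [161]

Pooled cuts: [33, 60, 153, 161]

Fragment lengths:
  33→60: 27 bp
  60→153: 93 bp
  153→161: 8 bp
  161→33 (wrap): 162-161+33 = 34 bp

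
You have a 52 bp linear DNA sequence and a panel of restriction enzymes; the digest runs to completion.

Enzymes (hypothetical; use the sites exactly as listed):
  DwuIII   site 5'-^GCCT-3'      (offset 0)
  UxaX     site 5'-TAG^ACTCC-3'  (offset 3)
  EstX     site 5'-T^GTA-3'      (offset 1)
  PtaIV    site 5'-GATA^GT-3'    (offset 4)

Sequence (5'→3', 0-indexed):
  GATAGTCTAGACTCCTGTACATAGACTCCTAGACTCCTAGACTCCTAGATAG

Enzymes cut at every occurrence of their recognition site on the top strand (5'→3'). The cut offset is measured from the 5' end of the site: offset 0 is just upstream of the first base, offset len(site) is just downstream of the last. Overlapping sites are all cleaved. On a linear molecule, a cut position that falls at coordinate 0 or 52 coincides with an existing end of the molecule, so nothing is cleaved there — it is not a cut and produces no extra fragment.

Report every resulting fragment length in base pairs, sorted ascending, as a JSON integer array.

Per-enzyme occurrences:
  DwuIII (GCCT, off=0): no sites
  UxaX (TAGACTCC, off=3): starts [7, 21, 29, 37] → cuts [10, 24, 32, 40]
  EstX (TGTA, off=1): starts [15] → cuts [16]
  PtaIV (GATAGT, off=4): starts [0] → cuts [4]

Pooled cuts: [4, 10, 16, 24, 32, 40]

Fragments:
  [0,4): 4 bp
  [4,10): 6 bp
  [10,16): 6 bp
  [16,24): 8 bp
  [24,32): 8 bp
  [32,40): 8 bp
  [40,52): 12 bp

[4,6,6,8,8,8,12]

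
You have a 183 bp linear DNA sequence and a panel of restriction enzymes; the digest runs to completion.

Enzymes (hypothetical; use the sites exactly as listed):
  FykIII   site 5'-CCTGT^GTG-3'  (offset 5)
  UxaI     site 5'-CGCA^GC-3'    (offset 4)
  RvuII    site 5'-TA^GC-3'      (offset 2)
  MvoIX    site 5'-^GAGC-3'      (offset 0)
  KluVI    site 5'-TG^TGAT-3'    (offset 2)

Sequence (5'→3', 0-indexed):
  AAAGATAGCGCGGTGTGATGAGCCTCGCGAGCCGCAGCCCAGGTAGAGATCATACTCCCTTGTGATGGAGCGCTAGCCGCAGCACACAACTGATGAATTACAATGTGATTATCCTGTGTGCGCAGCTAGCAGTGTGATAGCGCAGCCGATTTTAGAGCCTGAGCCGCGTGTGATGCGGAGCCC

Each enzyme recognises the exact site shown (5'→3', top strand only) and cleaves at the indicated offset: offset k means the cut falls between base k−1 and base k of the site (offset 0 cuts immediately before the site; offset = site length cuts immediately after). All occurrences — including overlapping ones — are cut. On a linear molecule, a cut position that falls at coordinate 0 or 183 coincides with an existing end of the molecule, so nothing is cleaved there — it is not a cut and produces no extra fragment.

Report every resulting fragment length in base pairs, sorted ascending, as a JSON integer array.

[4,4,5,5,5,6,6,6,6,7,7,7,8,8,8,9,10,10,12,24,26]

Scan for sites:
  FykIII CCTGTGTG/5: at [112] ⇒ [117]
  UxaI CGCAGC/4: at [32, 77, 120, 140] ⇒ [36, 81, 124, 144]
  RvuII TAGC/2: at [5, 73, 126, 137] ⇒ [7, 75, 128, 139]
  MvoIX GAGC/0: at [19, 28, 67, 154, 160, 177] ⇒ [19, 28, 67, 154, 160, 177]
  KluVI TGTGAT/2: at [13, 60, 103, 132, 168] ⇒ [15, 62, 105, 134, 170]

All cut coordinates (distinct, sorted): [7, 15, 19, 28, 36, 62, 67, 75, 81, 105, 117, 124, 128, 134, 139, 144, 154, 160, 170, 177]

Fragments:
  [0,7): 7 bp
  [7,15): 8 bp
  [15,19): 4 bp
  [19,28): 9 bp
  [28,36): 8 bp
  [36,62): 26 bp
  [62,67): 5 bp
  [67,75): 8 bp
  [75,81): 6 bp
  [81,105): 24 bp
  [105,117): 12 bp
  [117,124): 7 bp
  [124,128): 4 bp
  [128,134): 6 bp
  [134,139): 5 bp
  [139,144): 5 bp
  [144,154): 10 bp
  [154,160): 6 bp
  [160,170): 10 bp
  [170,177): 7 bp
  [177,183): 6 bp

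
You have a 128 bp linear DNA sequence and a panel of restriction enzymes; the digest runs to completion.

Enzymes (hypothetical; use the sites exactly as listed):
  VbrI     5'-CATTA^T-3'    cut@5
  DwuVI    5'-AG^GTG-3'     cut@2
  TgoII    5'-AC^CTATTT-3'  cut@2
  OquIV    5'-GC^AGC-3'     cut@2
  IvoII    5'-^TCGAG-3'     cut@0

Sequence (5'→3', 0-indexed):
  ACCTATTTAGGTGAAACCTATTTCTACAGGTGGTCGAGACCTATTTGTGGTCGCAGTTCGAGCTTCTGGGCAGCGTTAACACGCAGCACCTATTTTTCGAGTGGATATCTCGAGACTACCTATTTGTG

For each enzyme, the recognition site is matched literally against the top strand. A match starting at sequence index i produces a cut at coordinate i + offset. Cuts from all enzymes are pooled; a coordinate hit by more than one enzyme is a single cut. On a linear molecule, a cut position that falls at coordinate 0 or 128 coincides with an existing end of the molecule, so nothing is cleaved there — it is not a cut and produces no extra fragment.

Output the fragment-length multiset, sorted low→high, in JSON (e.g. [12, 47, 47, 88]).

[2,4,5,7,7,7,8,9,10,12,13,13,14,17]

Per-enzyme occurrences:
  VbrI (CATTAT, off=5): no sites
  DwuVI AGGTG/2: at [8, 27] ⇒ [10, 29]
  TgoII ACCTATTT/2: at [0, 15, 38, 87, 117] ⇒ [2, 17, 40, 89, 119]
  OquIV GCAGC/2: at [69, 82] ⇒ [71, 84]
  IvoII TCGAG/0: at [33, 57, 96, 109] ⇒ [33, 57, 96, 109]

Pooled cuts: [2, 10, 17, 29, 33, 40, 57, 71, 84, 89, 96, 109, 119]

Fragment lengths:
  [0,2): 2 bp
  [2,10): 8 bp
  [10,17): 7 bp
  [17,29): 12 bp
  [29,33): 4 bp
  [33,40): 7 bp
  [40,57): 17 bp
  [57,71): 14 bp
  [71,84): 13 bp
  [84,89): 5 bp
  [89,96): 7 bp
  [96,109): 13 bp
  [109,119): 10 bp
  [119,128): 9 bp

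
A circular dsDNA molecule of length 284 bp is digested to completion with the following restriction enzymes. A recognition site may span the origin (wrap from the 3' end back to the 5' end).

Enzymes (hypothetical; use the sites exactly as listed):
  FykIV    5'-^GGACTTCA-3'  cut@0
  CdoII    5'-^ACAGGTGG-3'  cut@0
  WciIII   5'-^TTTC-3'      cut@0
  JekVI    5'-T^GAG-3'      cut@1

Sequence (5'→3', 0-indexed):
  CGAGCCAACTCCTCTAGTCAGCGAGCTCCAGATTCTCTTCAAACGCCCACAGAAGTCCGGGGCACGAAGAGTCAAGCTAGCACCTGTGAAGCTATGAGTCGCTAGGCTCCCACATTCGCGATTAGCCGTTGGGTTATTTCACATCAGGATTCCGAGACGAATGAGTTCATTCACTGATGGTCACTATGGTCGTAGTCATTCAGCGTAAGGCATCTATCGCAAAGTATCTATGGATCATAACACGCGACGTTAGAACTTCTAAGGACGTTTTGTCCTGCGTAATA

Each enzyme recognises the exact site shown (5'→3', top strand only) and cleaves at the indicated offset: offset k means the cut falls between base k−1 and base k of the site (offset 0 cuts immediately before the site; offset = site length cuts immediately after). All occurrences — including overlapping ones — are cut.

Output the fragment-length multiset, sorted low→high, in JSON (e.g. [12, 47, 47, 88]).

Scan for sites:
  FykIV (GGACTTCA, off=0): no sites
  CdoII (ACAGGTGG, off=0): no sites
  WciIII TTTC/0: at [136] ⇒ [136]
  JekVI TGAG/1: at [94, 161] ⇒ [95, 162]

All cut coordinates (distinct, sorted): [95, 136, 162]

Fragment lengths:
  95→136: 41 bp
  136→162: 26 bp
  162→95 (wrap): 284-162+95 = 217 bp

[26,41,217]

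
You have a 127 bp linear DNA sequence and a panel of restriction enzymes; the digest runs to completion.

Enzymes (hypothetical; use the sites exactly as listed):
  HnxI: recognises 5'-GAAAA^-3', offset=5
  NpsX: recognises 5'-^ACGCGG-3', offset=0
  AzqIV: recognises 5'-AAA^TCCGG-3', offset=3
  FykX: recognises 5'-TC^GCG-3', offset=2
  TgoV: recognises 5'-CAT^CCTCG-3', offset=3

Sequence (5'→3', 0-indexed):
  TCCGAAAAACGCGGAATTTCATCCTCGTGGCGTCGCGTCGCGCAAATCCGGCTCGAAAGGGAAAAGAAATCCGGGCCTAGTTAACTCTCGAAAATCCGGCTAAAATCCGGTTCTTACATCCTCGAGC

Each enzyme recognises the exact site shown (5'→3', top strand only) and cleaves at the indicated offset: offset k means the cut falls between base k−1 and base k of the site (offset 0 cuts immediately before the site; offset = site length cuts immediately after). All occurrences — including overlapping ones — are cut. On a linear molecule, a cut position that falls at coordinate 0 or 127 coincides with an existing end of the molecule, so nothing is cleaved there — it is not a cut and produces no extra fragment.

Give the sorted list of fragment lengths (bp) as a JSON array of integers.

Site scan:
  HnxI (GAAAA, off=5): starts [3, 60, 89] → cuts [8, 65, 94]
  NpsX (ACGCGG, off=0): starts [8] → cuts [8]
  AzqIV (AAATCCGG, off=3): starts [43, 66, 91, 102] → cuts [46, 69, 94, 105]
  FykX (TCGCG, off=2): starts [32, 37] → cuts [34, 39]
  TgoV (CATCCTCG, off=3): starts [19, 116] → cuts [22, 119]

All cut coordinates (distinct, sorted): [8, 22, 34, 39, 46, 65, 69, 94, 105, 119]

Fragments:
  [0,8): 8 bp
  [8,22): 14 bp
  [22,34): 12 bp
  [34,39): 5 bp
  [39,46): 7 bp
  [46,65): 19 bp
  [65,69): 4 bp
  [69,94): 25 bp
  [94,105): 11 bp
  [105,119): 14 bp
  [119,127): 8 bp

[4,5,7,8,8,11,12,14,14,19,25]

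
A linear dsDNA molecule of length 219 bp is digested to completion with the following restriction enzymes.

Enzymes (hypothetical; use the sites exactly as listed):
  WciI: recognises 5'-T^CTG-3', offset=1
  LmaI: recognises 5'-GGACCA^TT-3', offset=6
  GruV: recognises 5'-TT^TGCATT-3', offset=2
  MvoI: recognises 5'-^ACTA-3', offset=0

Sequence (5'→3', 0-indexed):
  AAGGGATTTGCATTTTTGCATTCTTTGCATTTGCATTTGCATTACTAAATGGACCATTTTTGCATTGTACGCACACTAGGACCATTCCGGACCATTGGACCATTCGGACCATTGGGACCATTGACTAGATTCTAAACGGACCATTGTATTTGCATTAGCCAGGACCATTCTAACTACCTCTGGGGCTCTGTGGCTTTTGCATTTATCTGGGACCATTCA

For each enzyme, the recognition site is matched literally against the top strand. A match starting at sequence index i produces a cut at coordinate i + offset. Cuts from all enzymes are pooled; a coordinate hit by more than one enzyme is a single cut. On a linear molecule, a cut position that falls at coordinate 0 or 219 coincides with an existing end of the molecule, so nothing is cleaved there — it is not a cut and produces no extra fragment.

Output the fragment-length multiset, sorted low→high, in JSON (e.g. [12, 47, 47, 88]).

Scan for sites:
  WciI (TCTG, off=1): starts [178, 186, 205] → cuts [179, 187, 206]
  LmaI (GGACCATT, off=6): starts [50, 78, 88, 96, 105, 114, 137, 161, 209] → cuts [56, 84, 94, 102, 111, 120, 143, 167, 215]
  GruV (TTTGCATT, off=2): starts [6, 14, 23, 29, 35, 58, 148, 195] → cuts [8, 16, 25, 31, 37, 60, 150, 197]
  MvoI (ACTA, off=0): starts [43, 74, 123, 172] → cuts [43, 74, 123, 172]

Pooled cuts: [8, 16, 25, 31, 37, 43, 56, 60, 74, 84, 94, 102, 111, 120, 123, 143, 150, 167, 172, 179, 187, 197, 206, 215]

Fragment lengths:
  [0,8): 8 bp
  [8,16): 8 bp
  [16,25): 9 bp
  [25,31): 6 bp
  [31,37): 6 bp
  [37,43): 6 bp
  [43,56): 13 bp
  [56,60): 4 bp
  [60,74): 14 bp
  [74,84): 10 bp
  [84,94): 10 bp
  [94,102): 8 bp
  [102,111): 9 bp
  [111,120): 9 bp
  [120,123): 3 bp
  [123,143): 20 bp
  [143,150): 7 bp
  [150,167): 17 bp
  [167,172): 5 bp
  [172,179): 7 bp
  [179,187): 8 bp
  [187,197): 10 bp
  [197,206): 9 bp
  [206,215): 9 bp
  [215,219): 4 bp

[3,4,4,5,6,6,6,7,7,8,8,8,8,9,9,9,9,9,10,10,10,13,14,17,20]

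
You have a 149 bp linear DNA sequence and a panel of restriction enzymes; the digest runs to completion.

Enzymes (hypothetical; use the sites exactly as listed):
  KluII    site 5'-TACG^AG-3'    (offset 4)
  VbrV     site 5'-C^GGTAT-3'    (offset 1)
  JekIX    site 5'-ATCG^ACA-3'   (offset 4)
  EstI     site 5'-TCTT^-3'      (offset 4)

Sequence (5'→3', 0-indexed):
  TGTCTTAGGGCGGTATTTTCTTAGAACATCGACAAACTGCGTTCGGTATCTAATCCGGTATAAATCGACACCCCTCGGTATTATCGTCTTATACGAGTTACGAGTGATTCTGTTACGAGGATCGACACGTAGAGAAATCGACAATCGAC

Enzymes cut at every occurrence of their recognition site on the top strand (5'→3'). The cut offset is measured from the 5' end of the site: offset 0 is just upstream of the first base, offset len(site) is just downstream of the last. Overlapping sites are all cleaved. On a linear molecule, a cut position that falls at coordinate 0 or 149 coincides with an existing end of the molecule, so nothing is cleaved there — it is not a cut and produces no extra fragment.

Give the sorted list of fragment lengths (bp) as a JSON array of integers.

[5,5,6,7,7,9,9,9,11,11,12,13,14,15,16]

Site scan:
  KluII (TACGAG, off=4): starts [91, 98, 113] → cuts [95, 102, 117]
  VbrV (CGGTAT, off=1): starts [10, 43, 55, 75] → cuts [11, 44, 56, 76]
  JekIX (ATCGACA, off=4): starts [27, 63, 120, 136] → cuts [31, 67, 124, 140]
  EstI (TCTT, off=4): starts [2, 18, 86] → cuts [6, 22, 90]

All cut coordinates (distinct, sorted): [6, 11, 22, 31, 44, 56, 67, 76, 90, 95, 102, 117, 124, 140]

Fragment lengths:
  [0,6): 6 bp
  [6,11): 5 bp
  [11,22): 11 bp
  [22,31): 9 bp
  [31,44): 13 bp
  [44,56): 12 bp
  [56,67): 11 bp
  [67,76): 9 bp
  [76,90): 14 bp
  [90,95): 5 bp
  [95,102): 7 bp
  [102,117): 15 bp
  [117,124): 7 bp
  [124,140): 16 bp
  [140,149): 9 bp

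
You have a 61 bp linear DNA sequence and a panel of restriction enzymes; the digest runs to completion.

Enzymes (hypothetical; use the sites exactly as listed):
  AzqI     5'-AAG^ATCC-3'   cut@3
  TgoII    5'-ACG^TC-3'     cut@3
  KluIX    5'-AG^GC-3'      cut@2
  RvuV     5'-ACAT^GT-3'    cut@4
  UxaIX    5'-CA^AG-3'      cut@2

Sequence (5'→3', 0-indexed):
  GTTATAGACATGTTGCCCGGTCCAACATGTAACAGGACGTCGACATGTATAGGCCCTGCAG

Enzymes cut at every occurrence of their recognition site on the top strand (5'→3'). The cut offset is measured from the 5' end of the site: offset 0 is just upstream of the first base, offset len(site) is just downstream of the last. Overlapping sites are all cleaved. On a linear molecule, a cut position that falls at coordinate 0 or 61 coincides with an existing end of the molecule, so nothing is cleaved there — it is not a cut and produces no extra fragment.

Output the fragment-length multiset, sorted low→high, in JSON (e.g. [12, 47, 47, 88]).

[6,7,9,11,11,17]

Scan for sites:
  AzqI (AAGATCC, off=3): no sites
  TgoII (ACGTC, off=3): starts [36] → cuts [39]
  KluIX (AGGC, off=2): starts [50] → cuts [52]
  RvuV (ACATGT, off=4): starts [7, 24, 42] → cuts [11, 28, 46]
  UxaIX (CAAG, off=2): no sites

Pooled cuts: [11, 28, 39, 46, 52]

Fragment lengths:
  [0,11): 11 bp
  [11,28): 17 bp
  [28,39): 11 bp
  [39,46): 7 bp
  [46,52): 6 bp
  [52,61): 9 bp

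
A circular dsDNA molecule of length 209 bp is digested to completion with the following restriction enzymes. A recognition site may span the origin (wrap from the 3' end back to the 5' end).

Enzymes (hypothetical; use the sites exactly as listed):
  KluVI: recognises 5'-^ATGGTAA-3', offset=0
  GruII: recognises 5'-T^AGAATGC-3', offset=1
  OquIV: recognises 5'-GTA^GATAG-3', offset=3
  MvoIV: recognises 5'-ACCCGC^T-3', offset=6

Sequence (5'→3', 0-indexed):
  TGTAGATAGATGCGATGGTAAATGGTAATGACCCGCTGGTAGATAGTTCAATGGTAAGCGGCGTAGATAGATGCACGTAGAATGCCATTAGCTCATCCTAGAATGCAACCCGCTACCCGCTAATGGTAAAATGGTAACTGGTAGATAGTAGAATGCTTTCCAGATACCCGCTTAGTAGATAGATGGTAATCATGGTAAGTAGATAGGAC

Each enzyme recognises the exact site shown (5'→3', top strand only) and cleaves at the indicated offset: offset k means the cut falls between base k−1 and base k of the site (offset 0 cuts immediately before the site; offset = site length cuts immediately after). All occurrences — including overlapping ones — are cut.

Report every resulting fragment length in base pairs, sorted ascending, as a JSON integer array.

[2,5,5,6,6,7,7,8,9,9,10,10,12,13,13,14,15,15,21,22]

Per-enzyme occurrences:
  KluVI ATGGTAA/0: at [14, 21, 50, 122, 130, 182, 191] ⇒ [14, 21, 50, 122, 130, 182, 191]
  GruII TAGAATGC/1: at [77, 98, 148] ⇒ [78, 99, 149]
  OquIV GTAGATAG/3: at [1, 38, 62, 140, 174, 198] ⇒ [4, 41, 65, 143, 177, 201]
  MvoIV ACCCGCT/6: at [30, 107, 114, 165] ⇒ [36, 113, 120, 171]

Pooled cuts: [4, 14, 21, 36, 41, 50, 65, 78, 99, 113, 120, 122, 130, 143, 149, 171, 177, 182, 191, 201]

Fragments:
  4→14: 10 bp
  14→21: 7 bp
  21→36: 15 bp
  36→41: 5 bp
  41→50: 9 bp
  50→65: 15 bp
  65→78: 13 bp
  78→99: 21 bp
  99→113: 14 bp
  113→120: 7 bp
  120→122: 2 bp
  122→130: 8 bp
  130→143: 13 bp
  143→149: 6 bp
  149→171: 22 bp
  171→177: 6 bp
  177→182: 5 bp
  182→191: 9 bp
  191→201: 10 bp
  201→4 (wrap): 209-201+4 = 12 bp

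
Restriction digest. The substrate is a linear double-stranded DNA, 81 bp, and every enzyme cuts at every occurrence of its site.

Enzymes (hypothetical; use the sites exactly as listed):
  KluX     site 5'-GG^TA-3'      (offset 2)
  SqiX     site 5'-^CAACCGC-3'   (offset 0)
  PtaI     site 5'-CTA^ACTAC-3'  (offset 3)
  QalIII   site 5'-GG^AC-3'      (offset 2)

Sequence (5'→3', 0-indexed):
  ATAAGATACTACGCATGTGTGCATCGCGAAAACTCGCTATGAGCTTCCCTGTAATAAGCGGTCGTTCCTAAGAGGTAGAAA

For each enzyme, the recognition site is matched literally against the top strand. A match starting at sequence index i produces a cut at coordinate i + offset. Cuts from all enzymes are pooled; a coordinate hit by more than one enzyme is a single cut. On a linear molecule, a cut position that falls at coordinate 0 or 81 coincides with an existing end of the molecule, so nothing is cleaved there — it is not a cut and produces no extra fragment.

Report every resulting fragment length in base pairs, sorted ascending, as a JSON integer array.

Site scan:
  KluX GGTA/2: at [73] ⇒ [75]
  SqiX (CAACCGC, off=0): no sites
  PtaI (CTAACTAC, off=3): no sites
  QalIII (GGAC, off=2): no sites

All cut coordinates (distinct, sorted): [75]

Fragments:
  [0,75): 75 bp
  [75,81): 6 bp

[6,75]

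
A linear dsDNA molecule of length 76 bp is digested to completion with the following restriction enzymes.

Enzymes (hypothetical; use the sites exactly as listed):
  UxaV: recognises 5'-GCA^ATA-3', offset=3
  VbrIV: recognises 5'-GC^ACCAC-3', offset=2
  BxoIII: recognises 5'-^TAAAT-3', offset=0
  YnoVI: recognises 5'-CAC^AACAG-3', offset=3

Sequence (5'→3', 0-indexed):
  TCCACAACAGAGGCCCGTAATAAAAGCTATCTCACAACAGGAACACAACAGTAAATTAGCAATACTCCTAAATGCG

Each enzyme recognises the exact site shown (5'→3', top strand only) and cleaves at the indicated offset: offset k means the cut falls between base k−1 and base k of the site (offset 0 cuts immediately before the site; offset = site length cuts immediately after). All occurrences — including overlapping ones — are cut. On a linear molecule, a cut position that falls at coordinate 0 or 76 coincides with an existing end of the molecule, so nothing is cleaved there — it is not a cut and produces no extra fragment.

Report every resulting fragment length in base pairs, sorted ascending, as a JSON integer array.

[5,5,7,8,10,11,30]

Scan for sites:
  UxaV GCAATA/3: at [58] ⇒ [61]
  VbrIV (GCACCAC, off=2): no sites
  BxoIII TAAAT/0: at [51, 68] ⇒ [51, 68]
  YnoVI CACAACAG/3: at [2, 32, 43] ⇒ [5, 35, 46]

All cut coordinates (distinct, sorted): [5, 35, 46, 51, 61, 68]

Fragments:
  [0,5): 5 bp
  [5,35): 30 bp
  [35,46): 11 bp
  [46,51): 5 bp
  [51,61): 10 bp
  [61,68): 7 bp
  [68,76): 8 bp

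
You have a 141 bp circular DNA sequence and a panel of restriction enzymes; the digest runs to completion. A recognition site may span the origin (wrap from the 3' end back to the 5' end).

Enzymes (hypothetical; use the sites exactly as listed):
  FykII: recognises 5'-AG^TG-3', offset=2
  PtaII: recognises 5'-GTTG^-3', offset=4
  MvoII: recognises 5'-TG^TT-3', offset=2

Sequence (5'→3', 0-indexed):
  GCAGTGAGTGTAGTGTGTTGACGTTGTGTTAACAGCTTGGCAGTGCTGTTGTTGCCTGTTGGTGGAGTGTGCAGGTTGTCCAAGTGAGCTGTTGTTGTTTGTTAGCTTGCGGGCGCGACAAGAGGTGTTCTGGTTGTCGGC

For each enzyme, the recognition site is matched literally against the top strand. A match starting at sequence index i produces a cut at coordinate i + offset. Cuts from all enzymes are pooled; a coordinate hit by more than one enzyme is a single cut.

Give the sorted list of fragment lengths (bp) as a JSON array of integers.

[2,3,3,3,3,3,3,4,4,4,4,5,5,6,6,6,7,9,9,11,15,26]

Scan for sites:
  FykII AGTG/2: at [2, 6, 11, 41, 65, 82] ⇒ [4, 8, 13, 43, 67, 84]
  PtaII GTTG/4: at [16, 22, 47, 50, 57, 74, 90, 93, 132] ⇒ [20, 26, 51, 54, 61, 78, 94, 97, 136]
  MvoII TGTT/2: at [15, 26, 46, 49, 56, 89, 92, 95, 99, 125] ⇒ [17, 28, 48, 51, 58, 91, 94, 97, 101, 127]

All cut coordinates (distinct, sorted): [4, 8, 13, 17, 20, 26, 28, 43, 48, 51, 54, 58, 61, 67, 78, 84, 91, 94, 97, 101, 127, 136]

Fragment lengths:
  4→8: 4 bp
  8→13: 5 bp
  13→17: 4 bp
  17→20: 3 bp
  20→26: 6 bp
  26→28: 2 bp
  28→43: 15 bp
  43→48: 5 bp
  48→51: 3 bp
  51→54: 3 bp
  54→58: 4 bp
  58→61: 3 bp
  61→67: 6 bp
  67→78: 11 bp
  78→84: 6 bp
  84→91: 7 bp
  91→94: 3 bp
  94→97: 3 bp
  97→101: 4 bp
  101→127: 26 bp
  127→136: 9 bp
  136→4 (wrap): 141-136+4 = 9 bp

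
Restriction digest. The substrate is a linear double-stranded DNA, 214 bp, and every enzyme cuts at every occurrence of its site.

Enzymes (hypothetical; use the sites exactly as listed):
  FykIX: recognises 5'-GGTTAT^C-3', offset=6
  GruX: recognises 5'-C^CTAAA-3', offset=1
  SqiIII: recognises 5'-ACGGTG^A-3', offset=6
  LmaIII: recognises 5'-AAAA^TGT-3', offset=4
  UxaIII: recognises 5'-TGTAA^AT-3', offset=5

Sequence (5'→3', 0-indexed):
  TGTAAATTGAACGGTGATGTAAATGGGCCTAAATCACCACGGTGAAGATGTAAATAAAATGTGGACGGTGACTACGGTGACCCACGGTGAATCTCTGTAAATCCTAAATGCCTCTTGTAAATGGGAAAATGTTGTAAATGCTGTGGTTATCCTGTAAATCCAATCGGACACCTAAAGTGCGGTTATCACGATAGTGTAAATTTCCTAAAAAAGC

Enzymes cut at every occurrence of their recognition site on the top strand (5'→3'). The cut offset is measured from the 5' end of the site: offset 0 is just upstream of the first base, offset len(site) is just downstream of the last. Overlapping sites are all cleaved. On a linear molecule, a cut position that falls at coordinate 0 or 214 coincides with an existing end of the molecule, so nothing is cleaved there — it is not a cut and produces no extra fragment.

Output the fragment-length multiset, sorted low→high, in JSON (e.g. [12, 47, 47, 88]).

Scan for sites:
  FykIX GGTTATC/6: at [144, 180] ⇒ [150, 186]
  GruX CCTAAA/1: at [27, 102, 170, 203] ⇒ [28, 103, 171, 204]
  SqiIII ACGGTGA/6: at [10, 38, 64, 73, 83] ⇒ [16, 44, 70, 79, 89]
  LmaIII AAAATGT/4: at [55, 125] ⇒ [59, 129]
  UxaIII TGTAAAT/5: at [0, 17, 48, 95, 115, 132, 152, 194] ⇒ [5, 22, 53, 100, 120, 137, 157, 199]

All cut coordinates (distinct, sorted): [5, 16, 22, 28, 44, 53, 59, 70, 79, 89, 100, 103, 120, 129, 137, 150, 157, 171, 186, 199, 204]

Fragments:
  [0,5): 5 bp
  [5,16): 11 bp
  [16,22): 6 bp
  [22,28): 6 bp
  [28,44): 16 bp
  [44,53): 9 bp
  [53,59): 6 bp
  [59,70): 11 bp
  [70,79): 9 bp
  [79,89): 10 bp
  [89,100): 11 bp
  [100,103): 3 bp
  [103,120): 17 bp
  [120,129): 9 bp
  [129,137): 8 bp
  [137,150): 13 bp
  [150,157): 7 bp
  [157,171): 14 bp
  [171,186): 15 bp
  [186,199): 13 bp
  [199,204): 5 bp
  [204,214): 10 bp

[3,5,5,6,6,6,7,8,9,9,9,10,10,11,11,11,13,13,14,15,16,17]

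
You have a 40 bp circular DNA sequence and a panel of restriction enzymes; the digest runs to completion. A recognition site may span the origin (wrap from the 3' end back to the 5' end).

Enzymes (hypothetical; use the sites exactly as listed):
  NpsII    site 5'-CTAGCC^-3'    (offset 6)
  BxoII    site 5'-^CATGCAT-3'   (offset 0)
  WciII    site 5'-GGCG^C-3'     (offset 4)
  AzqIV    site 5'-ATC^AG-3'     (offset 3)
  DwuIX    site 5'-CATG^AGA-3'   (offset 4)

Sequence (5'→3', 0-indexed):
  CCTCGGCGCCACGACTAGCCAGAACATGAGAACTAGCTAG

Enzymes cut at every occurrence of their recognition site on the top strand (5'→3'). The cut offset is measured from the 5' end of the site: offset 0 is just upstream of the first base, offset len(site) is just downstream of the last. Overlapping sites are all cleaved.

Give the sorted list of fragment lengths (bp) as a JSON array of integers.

Site scan:
  NpsII (CTAGCC, off=6): starts [14, 36] → cuts [2, 20]
  BxoII (CATGCAT, off=0): no sites
  WciII (GGCGC, off=4): starts [4] → cuts [8]
  AzqIV (ATCAG, off=3): no sites
  DwuIX (CATGAGA, off=4): starts [24] → cuts [28]

Pooled cuts: [2, 8, 20, 28]

Fragment lengths:
  2→8: 6 bp
  8→20: 12 bp
  20→28: 8 bp
  28→2 (wrap): 40-28+2 = 14 bp

[6,8,12,14]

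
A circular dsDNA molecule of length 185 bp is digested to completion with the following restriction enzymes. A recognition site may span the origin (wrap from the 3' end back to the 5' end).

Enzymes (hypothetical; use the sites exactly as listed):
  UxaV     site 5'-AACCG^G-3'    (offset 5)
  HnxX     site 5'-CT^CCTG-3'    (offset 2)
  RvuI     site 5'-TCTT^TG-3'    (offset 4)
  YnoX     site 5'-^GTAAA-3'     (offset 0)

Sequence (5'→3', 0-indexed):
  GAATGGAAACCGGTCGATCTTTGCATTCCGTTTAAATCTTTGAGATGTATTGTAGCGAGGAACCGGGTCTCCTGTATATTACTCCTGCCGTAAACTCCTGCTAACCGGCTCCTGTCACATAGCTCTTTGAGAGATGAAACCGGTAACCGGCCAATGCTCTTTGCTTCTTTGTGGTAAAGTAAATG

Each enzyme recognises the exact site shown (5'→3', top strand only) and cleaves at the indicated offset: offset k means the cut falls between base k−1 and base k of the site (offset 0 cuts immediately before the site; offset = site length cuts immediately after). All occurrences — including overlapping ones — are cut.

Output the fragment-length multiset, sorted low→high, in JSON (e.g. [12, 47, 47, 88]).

Scan for sites:
  UxaV (AACCGG, off=5): starts [7, 60, 102, 137, 144] → cuts [12, 65, 107, 142, 149]
  HnxX (CTCCTG, off=2): starts [68, 81, 94, 108] → cuts [70, 83, 96, 110]
  RvuI (TCTTTG, off=4): starts [17, 36, 123, 157, 165] → cuts [21, 40, 127, 161, 169]
  YnoX (GTAAA, off=0): starts [89, 173, 178] → cuts [89, 173, 178]

Pooled cuts: [12, 21, 40, 65, 70, 83, 89, 96, 107, 110, 127, 142, 149, 161, 169, 173, 178]

Fragments:
  12→21: 9 bp
  21→40: 19 bp
  40→65: 25 bp
  65→70: 5 bp
  70→83: 13 bp
  83→89: 6 bp
  89→96: 7 bp
  96→107: 11 bp
  107→110: 3 bp
  110→127: 17 bp
  127→142: 15 bp
  142→149: 7 bp
  149→161: 12 bp
  161→169: 8 bp
  169→173: 4 bp
  173→178: 5 bp
  178→12 (wrap): 185-178+12 = 19 bp

[3,4,5,5,6,7,7,8,9,11,12,13,15,17,19,19,25]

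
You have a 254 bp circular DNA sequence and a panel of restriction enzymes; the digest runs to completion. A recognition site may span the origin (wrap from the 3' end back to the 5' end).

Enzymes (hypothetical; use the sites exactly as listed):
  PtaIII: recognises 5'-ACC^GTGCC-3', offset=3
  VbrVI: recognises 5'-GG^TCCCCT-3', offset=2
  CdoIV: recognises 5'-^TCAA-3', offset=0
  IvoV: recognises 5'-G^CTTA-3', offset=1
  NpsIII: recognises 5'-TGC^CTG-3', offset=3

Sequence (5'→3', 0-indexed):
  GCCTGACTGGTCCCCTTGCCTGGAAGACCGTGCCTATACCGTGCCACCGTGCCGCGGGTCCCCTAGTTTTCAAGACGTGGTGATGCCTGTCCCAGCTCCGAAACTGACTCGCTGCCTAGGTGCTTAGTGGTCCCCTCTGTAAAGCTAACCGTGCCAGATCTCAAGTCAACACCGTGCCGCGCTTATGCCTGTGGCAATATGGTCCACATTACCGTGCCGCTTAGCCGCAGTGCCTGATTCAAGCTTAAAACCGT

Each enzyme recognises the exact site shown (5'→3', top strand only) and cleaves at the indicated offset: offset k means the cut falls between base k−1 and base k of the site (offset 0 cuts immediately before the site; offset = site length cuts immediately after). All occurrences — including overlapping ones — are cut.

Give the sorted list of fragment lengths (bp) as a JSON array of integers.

Scan for sites:
  PtaIII (ACCGTGCC, off=3): starts [26, 37, 45, 147, 170, 210, 249] → cuts [29, 40, 48, 150, 173, 213, 252]
  VbrVI (GGTCCCCT, off=2): starts [8, 56, 128] → cuts [10, 58, 130]
  CdoIV (TCAA, off=0): starts [69, 160, 165, 238] → cuts [69, 160, 165, 238]
  IvoV (GCTTA, off=1): starts [121, 180, 218, 242] → cuts [122, 181, 219, 243]
  NpsIII (TGCCTG, off=3): starts [16, 83, 185, 230, 253] → cuts [2, 19, 86, 188, 233]

All cut coordinates (distinct, sorted): [2, 10, 19, 29, 40, 48, 58, 69, 86, 122, 130, 150, 160, 165, 173, 181, 188, 213, 219, 233, 238, 243, 252]

Fragments:
  2→10: 8 bp
  10→19: 9 bp
  19→29: 10 bp
  29→40: 11 bp
  40→48: 8 bp
  48→58: 10 bp
  58→69: 11 bp
  69→86: 17 bp
  86→122: 36 bp
  122→130: 8 bp
  130→150: 20 bp
  150→160: 10 bp
  160→165: 5 bp
  165→173: 8 bp
  173→181: 8 bp
  181→188: 7 bp
  188→213: 25 bp
  213→219: 6 bp
  219→233: 14 bp
  233→238: 5 bp
  238→243: 5 bp
  243→252: 9 bp
  252→2 (wrap): 254-252+2 = 4 bp

[4,5,5,5,6,7,8,8,8,8,8,9,9,10,10,10,11,11,14,17,20,25,36]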